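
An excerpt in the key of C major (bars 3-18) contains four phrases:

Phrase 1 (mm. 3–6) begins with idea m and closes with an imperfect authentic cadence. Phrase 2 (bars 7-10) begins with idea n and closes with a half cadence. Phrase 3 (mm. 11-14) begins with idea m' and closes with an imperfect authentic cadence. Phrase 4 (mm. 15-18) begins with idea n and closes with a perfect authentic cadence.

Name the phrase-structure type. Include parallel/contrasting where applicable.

Four phrases in two halves: the first half (bars 3–10) ends with a half cadence, the second (bars 11-18) with a perfect authentic cadence — a large antecedent–consequent pair, i.e. a double period.
Phrase 3 begins with the same material as phrase 1, making it parallel.

parallel double period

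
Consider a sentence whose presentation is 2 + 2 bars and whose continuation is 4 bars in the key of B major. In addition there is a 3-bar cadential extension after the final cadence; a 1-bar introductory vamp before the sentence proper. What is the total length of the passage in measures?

Basic sentence: 2 + 2 + 4 = 8 bars.
8 (basic form) + 3 (cadential extension) + 1 (introduction) = 12.

12 measures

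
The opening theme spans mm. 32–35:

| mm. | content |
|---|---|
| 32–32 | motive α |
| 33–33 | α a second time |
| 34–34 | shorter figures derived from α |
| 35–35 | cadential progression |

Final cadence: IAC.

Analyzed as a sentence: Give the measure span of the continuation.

measures 34–35

After the presentation (mm. 32–33), the continuation covers the fragmentation through the cadence: measures 34-35.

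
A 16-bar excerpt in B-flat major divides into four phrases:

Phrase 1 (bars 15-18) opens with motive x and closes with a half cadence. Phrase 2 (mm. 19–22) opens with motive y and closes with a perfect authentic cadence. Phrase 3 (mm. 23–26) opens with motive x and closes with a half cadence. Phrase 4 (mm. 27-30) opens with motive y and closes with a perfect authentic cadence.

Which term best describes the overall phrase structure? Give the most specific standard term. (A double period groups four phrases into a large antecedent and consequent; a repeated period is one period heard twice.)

repeated period

The cadence pattern HC–PAC–HC–PAC is weak–strong twice, and phrases 3–4 restate phrases 1–2: a period heard twice, not a double period (which would end weakly at phrase 2).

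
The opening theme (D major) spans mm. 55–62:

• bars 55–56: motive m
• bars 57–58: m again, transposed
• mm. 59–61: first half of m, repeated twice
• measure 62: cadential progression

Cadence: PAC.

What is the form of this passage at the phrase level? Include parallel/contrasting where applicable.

sentence

Basic idea (mm. 55–56) + its repetition (mm. 57–58) form the presentation; fragmentation and cadence (mm. 59–62) form the continuation — the 8-bar whole is a sentence.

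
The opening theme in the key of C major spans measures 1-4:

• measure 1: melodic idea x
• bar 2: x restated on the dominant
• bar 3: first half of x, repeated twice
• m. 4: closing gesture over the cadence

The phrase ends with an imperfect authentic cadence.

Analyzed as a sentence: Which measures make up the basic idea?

measures 1–1

The presentation of a sentence is the basic idea (m. 1) plus its repetition (m. 2); the basic idea is therefore bar 1.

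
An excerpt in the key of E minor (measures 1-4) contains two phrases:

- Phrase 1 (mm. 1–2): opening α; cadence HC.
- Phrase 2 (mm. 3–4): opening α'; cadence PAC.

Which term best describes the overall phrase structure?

parallel period

Phrase 1 ends with a half cadence (weaker) and phrase 2 with a perfect authentic cadence (stronger): antecedent + consequent = a period.
The two phrases open with the same material (α / α'), so the period is parallel.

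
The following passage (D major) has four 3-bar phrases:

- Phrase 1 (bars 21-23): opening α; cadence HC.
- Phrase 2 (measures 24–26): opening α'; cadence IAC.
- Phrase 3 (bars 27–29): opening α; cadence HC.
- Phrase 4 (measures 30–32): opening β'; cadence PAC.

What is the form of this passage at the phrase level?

parallel double period

Four phrases in two halves: the first half (mm. 21–26) ends with an imperfect authentic cadence, the second (mm. 27-32) with a perfect authentic cadence — a large antecedent–consequent pair, i.e. a double period.
Phrase 3 begins with the same material as phrase 1, making it parallel.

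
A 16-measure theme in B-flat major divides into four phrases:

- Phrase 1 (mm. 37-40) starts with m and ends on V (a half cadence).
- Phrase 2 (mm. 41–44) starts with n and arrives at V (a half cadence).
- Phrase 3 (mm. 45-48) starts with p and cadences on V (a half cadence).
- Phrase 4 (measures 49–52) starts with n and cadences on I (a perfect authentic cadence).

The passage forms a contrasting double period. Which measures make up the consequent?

In a double period the first pair of phrases (ending half cadence) is the large antecedent and the second pair (ending perfect authentic cadence) is the large consequent; the consequent is measures 45–52.

measures 45–52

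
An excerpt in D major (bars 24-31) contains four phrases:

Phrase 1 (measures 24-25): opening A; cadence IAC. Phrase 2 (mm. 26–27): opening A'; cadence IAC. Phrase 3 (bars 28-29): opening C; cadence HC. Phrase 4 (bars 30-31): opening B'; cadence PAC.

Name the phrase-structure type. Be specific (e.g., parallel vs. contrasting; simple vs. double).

Four phrases in two halves: the first half (mm. 24-27) ends with an imperfect authentic cadence, the second (mm. 28–31) with a perfect authentic cadence — a large antecedent–consequent pair, i.e. a double period.
Phrase 3 begins with different material from phrase 1, making it contrasting.

contrasting double period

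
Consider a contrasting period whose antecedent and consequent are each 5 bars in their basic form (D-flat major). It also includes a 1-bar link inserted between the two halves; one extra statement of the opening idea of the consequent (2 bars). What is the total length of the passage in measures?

13 measures

Basic contrasting period: 5 + 5 = 10 bars.
10 (basic form) + 1 (link) + 2 (extra statement) = 13.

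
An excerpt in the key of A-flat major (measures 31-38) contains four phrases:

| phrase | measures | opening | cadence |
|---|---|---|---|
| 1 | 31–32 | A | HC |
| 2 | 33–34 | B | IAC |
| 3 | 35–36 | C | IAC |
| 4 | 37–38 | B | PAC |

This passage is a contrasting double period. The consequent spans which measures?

In a double period the four phrases pair into a large antecedent (phrases 1–2, ending imperfect authentic cadence) and a large consequent (phrases 3–4, ending perfect authentic cadence). The consequent spans mm. 35-38.

measures 35–38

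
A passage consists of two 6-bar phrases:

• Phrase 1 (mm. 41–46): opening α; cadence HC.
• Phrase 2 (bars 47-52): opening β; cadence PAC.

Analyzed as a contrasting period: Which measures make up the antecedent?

The antecedent is the phrase ending with the weaker cadence (half cadence, phrase 1) and the consequent the one ending more conclusively (perfect authentic cadence, phrase 2); the antecedent is mm. 41–46.

measures 41–46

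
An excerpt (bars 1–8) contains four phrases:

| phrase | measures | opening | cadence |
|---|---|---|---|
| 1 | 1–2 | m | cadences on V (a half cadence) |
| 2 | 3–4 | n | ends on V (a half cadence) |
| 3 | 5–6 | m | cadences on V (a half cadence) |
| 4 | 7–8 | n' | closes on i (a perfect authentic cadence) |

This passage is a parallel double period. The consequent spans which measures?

measures 5–8

In a double period the four phrases pair into a large antecedent (phrases 1–2, ending half cadence) and a large consequent (phrases 3–4, ending perfect authentic cadence). The consequent spans mm. 5–8.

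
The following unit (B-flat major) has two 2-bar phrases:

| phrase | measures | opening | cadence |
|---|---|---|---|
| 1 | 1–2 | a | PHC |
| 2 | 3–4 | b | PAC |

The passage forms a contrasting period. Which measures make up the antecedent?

The phrase ending with the weaker cadence (Phrygian half cadence) is the antecedent; the one ending more conclusively (perfect authentic cadence) is the consequent. The antecedent is measures 1–2.

measures 1–2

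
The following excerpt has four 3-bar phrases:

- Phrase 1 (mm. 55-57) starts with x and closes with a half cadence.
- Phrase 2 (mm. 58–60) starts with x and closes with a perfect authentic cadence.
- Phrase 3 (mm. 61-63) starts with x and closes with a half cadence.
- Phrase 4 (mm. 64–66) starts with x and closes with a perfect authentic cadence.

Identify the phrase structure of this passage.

The cadence pattern HC–PAC–HC–PAC is weak–strong twice, and phrases 3–4 restate phrases 1–2: a period heard twice, not a double period (which would end weakly at phrase 2).

repeated period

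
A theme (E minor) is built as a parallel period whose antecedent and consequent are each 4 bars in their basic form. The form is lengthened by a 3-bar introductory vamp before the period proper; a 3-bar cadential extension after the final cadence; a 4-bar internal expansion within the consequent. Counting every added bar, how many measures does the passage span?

18 measures

Basic parallel period: 4 + 4 = 8 bars.
8 (basic form) + 3 (introduction) + 3 (cadential extension) + 4 (internal expansion) = 18.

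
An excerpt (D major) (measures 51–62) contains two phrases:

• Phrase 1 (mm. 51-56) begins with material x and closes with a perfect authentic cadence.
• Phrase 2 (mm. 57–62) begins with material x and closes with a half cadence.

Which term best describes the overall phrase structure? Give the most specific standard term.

The second phrase closes with a half cadence, which is not stronger than the first phrase's perfect authentic cadence; without a weak→strong cadential pair there is no antecedent–consequent relationship, so this is a phrase group rather than a period.

phrase group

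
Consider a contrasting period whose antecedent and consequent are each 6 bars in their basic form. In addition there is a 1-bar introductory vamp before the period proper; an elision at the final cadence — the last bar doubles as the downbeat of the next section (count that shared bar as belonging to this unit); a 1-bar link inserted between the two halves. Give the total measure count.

Basic contrasting period: 6 + 6 = 12 bars.
12 (basic form) + 1 (introduction) + 1 (link) = 14.
The elision shares a bar with the next section but does not change this unit's count.

14 measures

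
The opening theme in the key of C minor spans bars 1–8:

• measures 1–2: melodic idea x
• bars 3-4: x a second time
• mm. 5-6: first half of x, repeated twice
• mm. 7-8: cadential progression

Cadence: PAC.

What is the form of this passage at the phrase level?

sentence

Basic idea (mm. 1-2) + its repetition (bars 3-4) form the presentation; fragmentation and cadence (bars 5–8) form the continuation — the 8-bar whole is a sentence.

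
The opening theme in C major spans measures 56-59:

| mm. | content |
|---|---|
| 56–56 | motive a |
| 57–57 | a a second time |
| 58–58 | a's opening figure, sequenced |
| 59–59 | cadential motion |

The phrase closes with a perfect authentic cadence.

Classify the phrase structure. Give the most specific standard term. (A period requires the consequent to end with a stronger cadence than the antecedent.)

Basic idea (bar 56) + its repetition (bar 57) form the presentation; fragmentation and cadence (bars 58–59) form the continuation — the 4-bar whole is a sentence.

sentence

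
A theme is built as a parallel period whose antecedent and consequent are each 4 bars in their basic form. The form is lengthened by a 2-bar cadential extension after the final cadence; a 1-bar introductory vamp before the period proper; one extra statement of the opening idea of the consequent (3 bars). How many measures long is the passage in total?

14 measures

Basic parallel period: 4 + 4 = 8 bars.
8 (basic form) + 2 (cadential extension) + 1 (introduction) + 3 (extra statement) = 14.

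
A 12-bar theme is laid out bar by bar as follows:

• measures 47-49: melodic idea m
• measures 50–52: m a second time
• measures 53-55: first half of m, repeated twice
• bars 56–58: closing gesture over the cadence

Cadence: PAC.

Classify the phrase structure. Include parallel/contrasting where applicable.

sentence

Basic idea (mm. 47–49) + its repetition (mm. 50-52) form the presentation; fragmentation and cadence (mm. 53–58) form the continuation — the 12-bar whole is a sentence.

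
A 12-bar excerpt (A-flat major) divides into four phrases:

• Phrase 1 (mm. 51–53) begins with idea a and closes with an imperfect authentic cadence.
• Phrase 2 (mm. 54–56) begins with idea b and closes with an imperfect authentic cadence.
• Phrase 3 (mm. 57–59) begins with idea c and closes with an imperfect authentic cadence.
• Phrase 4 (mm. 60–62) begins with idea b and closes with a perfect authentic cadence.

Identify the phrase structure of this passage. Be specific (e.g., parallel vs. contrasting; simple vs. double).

Four phrases in two halves: the first half (mm. 51-56) ends with an imperfect authentic cadence, the second (mm. 57–62) with a perfect authentic cadence — a large antecedent–consequent pair, i.e. a double period.
Phrase 3 begins with different material from phrase 1, making it contrasting.

contrasting double period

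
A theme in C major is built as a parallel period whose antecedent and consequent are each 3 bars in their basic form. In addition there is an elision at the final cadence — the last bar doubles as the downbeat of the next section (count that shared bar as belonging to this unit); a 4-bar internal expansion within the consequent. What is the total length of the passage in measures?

10 measures

Basic parallel period: 3 + 3 = 6 bars.
6 (basic form) + 4 (internal expansion) = 10.
The elision shares a bar with the next section but does not change this unit's count.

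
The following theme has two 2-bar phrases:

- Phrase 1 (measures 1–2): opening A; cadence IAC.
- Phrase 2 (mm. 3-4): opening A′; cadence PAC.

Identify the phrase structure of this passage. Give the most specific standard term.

Phrase 1 ends with an imperfect authentic cadence (weaker) and phrase 2 with a perfect authentic cadence (stronger): antecedent + consequent = a period.
The two phrases open with the same material (A / A′), so the period is parallel.

parallel period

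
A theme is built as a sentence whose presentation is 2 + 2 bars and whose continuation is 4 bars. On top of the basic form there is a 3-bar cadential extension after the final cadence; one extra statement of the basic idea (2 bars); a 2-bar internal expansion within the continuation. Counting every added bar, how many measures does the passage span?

15 measures

Basic sentence: 2 + 2 + 4 = 8 bars.
8 (basic form) + 3 (cadential extension) + 2 (extra statement) + 2 (internal expansion) = 15.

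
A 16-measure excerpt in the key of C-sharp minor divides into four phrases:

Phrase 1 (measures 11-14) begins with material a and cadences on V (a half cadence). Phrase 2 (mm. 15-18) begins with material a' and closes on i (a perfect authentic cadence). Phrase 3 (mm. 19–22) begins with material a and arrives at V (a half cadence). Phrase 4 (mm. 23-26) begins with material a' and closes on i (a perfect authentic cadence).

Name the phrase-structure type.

repeated period

The cadence pattern HC–PAC–HC–PAC is weak–strong twice, and phrases 3–4 restate phrases 1–2: a period heard twice, not a double period (which would end weakly at phrase 2).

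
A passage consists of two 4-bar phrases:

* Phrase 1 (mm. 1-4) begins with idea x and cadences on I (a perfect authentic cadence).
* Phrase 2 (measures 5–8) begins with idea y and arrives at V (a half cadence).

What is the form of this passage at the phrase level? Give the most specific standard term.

phrase group

The second phrase closes with a half cadence, which is not stronger than the first phrase's perfect authentic cadence; without a weak→strong cadential pair there is no antecedent–consequent relationship, so this is a phrase group rather than a period.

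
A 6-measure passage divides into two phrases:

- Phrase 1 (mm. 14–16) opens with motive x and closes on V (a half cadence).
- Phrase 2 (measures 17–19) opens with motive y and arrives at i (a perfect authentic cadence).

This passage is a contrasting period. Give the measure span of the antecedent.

measures 14–16

The antecedent is the phrase ending with the weaker cadence (half cadence, phrase 1) and the consequent the one ending more conclusively (perfect authentic cadence, phrase 2); the antecedent is measures 14–16.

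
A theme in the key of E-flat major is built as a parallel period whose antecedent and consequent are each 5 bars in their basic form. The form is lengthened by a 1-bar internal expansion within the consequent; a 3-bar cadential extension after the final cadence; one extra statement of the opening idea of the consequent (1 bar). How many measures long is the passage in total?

Basic parallel period: 5 + 5 = 10 bars.
10 (basic form) + 1 (internal expansion) + 3 (cadential extension) + 1 (extra statement) = 15.

15 measures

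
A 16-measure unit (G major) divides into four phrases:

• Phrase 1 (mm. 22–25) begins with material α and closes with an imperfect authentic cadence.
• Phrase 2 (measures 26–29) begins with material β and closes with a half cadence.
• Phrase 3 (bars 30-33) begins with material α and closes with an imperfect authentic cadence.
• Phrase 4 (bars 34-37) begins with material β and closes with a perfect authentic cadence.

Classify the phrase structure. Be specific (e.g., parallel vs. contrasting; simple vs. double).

parallel double period

Four phrases in two halves: the first half (bars 22-29) ends with a half cadence, the second (mm. 30–37) with a perfect authentic cadence — a large antecedent–consequent pair, i.e. a double period.
Phrase 3 begins with the same material as phrase 1, making it parallel.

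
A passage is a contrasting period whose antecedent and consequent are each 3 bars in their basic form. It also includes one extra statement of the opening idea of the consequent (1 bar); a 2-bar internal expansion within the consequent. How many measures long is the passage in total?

9 measures

Basic contrasting period: 3 + 3 = 6 bars.
6 (basic form) + 1 (extra statement) + 2 (internal expansion) = 9.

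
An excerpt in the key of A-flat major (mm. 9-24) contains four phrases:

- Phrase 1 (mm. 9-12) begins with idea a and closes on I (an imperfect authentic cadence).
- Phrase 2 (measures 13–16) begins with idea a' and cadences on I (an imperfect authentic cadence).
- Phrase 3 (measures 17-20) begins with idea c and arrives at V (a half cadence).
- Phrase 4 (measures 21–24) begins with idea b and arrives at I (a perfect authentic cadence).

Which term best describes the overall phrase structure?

contrasting double period

Four phrases in two halves: the first half (mm. 9-16) ends with an imperfect authentic cadence, the second (measures 17-24) with a perfect authentic cadence — a large antecedent–consequent pair, i.e. a double period.
Phrase 3 begins with different material from phrase 1, making it contrasting.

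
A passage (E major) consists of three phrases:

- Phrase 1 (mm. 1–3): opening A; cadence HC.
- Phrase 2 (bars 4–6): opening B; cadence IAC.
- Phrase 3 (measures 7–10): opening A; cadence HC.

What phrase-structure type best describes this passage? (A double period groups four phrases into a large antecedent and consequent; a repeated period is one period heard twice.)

The final phrase closes with a half cadence, which is not stronger than the preceding imperfect authentic cadence; the 3 phrases lack an overall antecedent–consequent design and so form a phrase group.

phrase group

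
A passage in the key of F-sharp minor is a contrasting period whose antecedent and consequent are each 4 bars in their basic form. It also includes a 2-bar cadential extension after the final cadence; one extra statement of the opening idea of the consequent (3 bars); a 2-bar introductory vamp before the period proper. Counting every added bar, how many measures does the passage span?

15 measures

Basic contrasting period: 4 + 4 = 8 bars.
8 (basic form) + 2 (cadential extension) + 3 (extra statement) + 2 (introduction) = 15.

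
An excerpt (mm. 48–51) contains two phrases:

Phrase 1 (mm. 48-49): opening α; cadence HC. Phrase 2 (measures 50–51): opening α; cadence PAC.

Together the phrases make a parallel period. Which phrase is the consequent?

The phrase ending with the weaker cadence (half cadence) is the antecedent; the one ending more conclusively (perfect authentic cadence) is the consequent. The consequent is phrase 2.

phrase 2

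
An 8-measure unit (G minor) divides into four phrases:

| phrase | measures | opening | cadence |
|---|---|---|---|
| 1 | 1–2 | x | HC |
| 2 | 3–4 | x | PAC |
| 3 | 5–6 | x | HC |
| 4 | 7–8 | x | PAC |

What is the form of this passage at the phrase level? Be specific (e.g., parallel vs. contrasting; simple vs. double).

The cadence pattern HC–PAC–HC–PAC is weak–strong twice, and phrases 3–4 restate phrases 1–2: a period heard twice, not a double period (which would end weakly at phrase 2).

repeated period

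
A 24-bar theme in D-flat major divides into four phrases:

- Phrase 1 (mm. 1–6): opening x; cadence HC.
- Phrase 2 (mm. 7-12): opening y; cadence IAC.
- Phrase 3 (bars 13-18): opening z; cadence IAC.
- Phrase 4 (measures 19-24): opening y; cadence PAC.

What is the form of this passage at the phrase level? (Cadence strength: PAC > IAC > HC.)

Four phrases in two halves: the first half (mm. 1-12) ends with an imperfect authentic cadence, the second (mm. 13–24) with a perfect authentic cadence — a large antecedent–consequent pair, i.e. a double period.
Phrase 3 begins with different material from phrase 1, making it contrasting.

contrasting double period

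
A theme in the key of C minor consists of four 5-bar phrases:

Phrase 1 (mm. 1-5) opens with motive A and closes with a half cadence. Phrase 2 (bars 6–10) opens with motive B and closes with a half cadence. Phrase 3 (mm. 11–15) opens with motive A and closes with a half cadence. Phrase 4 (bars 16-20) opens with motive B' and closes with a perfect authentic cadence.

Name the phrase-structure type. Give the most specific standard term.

parallel double period

Four phrases in two halves: the first half (bars 1-10) ends with a half cadence, the second (bars 11–20) with a perfect authentic cadence — a large antecedent–consequent pair, i.e. a double period.
Phrase 3 begins with the same material as phrase 1, making it parallel.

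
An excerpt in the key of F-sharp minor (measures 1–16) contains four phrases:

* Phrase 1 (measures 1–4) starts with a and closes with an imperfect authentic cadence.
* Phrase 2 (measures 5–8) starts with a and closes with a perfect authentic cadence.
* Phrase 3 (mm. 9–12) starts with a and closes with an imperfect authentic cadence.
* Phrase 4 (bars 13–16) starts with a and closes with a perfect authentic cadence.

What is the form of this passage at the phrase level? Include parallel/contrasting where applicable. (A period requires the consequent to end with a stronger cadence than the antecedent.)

repeated period

The cadence pattern IAC–PAC–IAC–PAC is weak–strong twice, and phrases 3–4 restate phrases 1–2: a period heard twice, not a double period (which would end weakly at phrase 2).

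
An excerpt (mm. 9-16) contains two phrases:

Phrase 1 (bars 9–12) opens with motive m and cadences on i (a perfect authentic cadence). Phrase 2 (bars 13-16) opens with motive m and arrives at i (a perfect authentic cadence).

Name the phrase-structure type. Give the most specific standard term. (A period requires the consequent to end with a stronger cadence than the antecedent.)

Both phrases have the same opening (m) and the same cadence (perfect authentic cadence): the second is a restatement, not a consequent, so this is a repeated phrase rather than a period.

repeated phrase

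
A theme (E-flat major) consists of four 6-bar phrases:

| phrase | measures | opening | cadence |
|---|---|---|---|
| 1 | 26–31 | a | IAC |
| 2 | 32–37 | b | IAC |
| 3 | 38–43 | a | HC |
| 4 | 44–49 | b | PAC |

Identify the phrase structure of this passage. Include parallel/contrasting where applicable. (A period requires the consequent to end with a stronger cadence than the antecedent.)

Four phrases in two halves: the first half (bars 26–37) ends with an imperfect authentic cadence, the second (measures 38-49) with a perfect authentic cadence — a large antecedent–consequent pair, i.e. a double period.
Phrase 3 begins with the same material as phrase 1, making it parallel.

parallel double period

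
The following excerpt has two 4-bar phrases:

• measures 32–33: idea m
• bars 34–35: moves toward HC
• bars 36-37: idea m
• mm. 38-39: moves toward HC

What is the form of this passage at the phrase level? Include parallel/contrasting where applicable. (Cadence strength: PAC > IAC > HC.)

Both phrases have the same opening (m) and the same cadence (half cadence): the second is a restatement, not a consequent, so this is a repeated phrase rather than a period.

repeated phrase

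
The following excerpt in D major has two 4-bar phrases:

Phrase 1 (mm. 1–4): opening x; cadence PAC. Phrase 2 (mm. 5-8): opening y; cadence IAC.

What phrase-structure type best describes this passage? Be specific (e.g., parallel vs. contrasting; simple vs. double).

phrase group

The second phrase closes with an imperfect authentic cadence, which is not stronger than the first phrase's perfect authentic cadence; without a weak→strong cadential pair there is no antecedent–consequent relationship, so this is a phrase group rather than a period.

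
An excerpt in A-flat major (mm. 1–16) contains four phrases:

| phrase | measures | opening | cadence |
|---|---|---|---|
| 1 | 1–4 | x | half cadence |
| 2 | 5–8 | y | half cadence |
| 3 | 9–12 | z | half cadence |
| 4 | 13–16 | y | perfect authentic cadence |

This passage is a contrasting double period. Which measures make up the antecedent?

measures 1–8

In a double period the four phrases pair into a large antecedent (phrases 1–2, ending half cadence) and a large consequent (phrases 3–4, ending perfect authentic cadence). The antecedent spans mm. 1–8.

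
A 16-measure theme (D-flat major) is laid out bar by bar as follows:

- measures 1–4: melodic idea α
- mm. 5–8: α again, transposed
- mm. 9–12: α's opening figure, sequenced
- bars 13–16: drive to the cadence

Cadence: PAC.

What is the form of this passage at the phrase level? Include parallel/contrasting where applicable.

Basic idea (mm. 1–4) + its repetition (measures 5–8) form the presentation; fragmentation and cadence (measures 9–16) form the continuation — the 16-bar whole is a sentence.

sentence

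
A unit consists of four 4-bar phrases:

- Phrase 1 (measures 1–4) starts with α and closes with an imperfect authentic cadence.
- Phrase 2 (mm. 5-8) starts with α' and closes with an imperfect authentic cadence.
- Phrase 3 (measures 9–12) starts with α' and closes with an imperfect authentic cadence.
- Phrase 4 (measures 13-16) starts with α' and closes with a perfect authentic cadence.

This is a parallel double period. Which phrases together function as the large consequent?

phrases 3 and 4

In a double period the first pair of phrases (ending imperfect authentic cadence) is the large antecedent and the second pair (ending perfect authentic cadence) is the large consequent; the consequent is phrases 3 and 4.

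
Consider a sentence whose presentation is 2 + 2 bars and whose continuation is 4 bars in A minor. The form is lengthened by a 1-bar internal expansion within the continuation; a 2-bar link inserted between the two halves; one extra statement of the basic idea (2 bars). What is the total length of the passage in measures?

Basic sentence: 2 + 2 + 4 = 8 bars.
8 (basic form) + 1 (internal expansion) + 2 (link) + 2 (extra statement) = 13.

13 measures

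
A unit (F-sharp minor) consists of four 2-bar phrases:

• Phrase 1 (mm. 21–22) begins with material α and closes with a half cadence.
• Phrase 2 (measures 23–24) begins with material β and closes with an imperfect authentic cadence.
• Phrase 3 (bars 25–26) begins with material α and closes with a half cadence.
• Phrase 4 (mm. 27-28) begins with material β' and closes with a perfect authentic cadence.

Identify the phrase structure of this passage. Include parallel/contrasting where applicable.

Four phrases in two halves: the first half (measures 21–24) ends with an imperfect authentic cadence, the second (measures 25-28) with a perfect authentic cadence — a large antecedent–consequent pair, i.e. a double period.
Phrase 3 begins with the same material as phrase 1, making it parallel.

parallel double period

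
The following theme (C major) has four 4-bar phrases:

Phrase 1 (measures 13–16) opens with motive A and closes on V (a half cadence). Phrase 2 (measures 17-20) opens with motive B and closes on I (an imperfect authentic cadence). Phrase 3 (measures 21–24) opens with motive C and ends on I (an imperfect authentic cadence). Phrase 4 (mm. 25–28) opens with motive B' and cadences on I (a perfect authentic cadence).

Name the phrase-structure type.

contrasting double period

Four phrases in two halves: the first half (bars 13-20) ends with an imperfect authentic cadence, the second (bars 21–28) with a perfect authentic cadence — a large antecedent–consequent pair, i.e. a double period.
Phrase 3 begins with different material from phrase 1, making it contrasting.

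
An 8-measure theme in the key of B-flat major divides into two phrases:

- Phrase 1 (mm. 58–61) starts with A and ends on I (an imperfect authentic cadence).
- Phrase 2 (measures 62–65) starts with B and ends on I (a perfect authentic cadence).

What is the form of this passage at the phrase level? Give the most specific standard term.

contrasting period

Phrase 1 ends with an imperfect authentic cadence (weaker) and phrase 2 with a perfect authentic cadence (stronger): antecedent + consequent = a period.
The two phrases open with different material (A / B), so the period is contrasting.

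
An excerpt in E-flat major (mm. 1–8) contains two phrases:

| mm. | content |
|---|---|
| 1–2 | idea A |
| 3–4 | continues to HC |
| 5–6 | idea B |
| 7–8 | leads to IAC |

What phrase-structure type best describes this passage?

contrasting period

Phrase 1 ends with a half cadence (weaker) and phrase 2 with an imperfect authentic cadence (stronger): antecedent + consequent = a period.
The two phrases open with different material (A / B), so the period is contrasting.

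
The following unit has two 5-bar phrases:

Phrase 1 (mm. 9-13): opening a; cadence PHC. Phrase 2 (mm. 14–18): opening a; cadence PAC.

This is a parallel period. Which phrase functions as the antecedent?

phrase 1

The phrase ending with the weaker cadence (Phrygian half cadence) is the antecedent; the one ending more conclusively (perfect authentic cadence) is the consequent. The antecedent is phrase 1.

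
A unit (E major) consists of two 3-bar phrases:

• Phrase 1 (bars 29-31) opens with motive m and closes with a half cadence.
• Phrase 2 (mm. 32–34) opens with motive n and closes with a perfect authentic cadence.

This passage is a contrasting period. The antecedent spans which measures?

measures 29–31

The antecedent is the phrase ending with the weaker cadence (half cadence, phrase 1) and the consequent the one ending more conclusively (perfect authentic cadence, phrase 2); the antecedent is bars 29–31.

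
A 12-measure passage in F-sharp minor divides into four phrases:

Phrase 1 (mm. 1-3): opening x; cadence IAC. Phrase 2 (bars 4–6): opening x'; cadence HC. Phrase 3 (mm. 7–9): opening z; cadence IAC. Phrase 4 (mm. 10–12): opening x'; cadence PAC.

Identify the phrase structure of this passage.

Four phrases in two halves: the first half (measures 1-6) ends with a half cadence, the second (bars 7-12) with a perfect authentic cadence — a large antecedent–consequent pair, i.e. a double period.
Phrase 3 begins with different material from phrase 1, making it contrasting.

contrasting double period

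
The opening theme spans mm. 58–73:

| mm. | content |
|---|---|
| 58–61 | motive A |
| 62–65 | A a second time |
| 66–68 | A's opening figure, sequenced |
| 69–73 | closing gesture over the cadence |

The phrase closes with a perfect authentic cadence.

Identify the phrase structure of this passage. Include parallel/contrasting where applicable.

Basic idea (mm. 58-61) + its repetition (mm. 62–65) form the presentation; fragmentation and cadence (mm. 66-73) form the continuation — the 16-bar whole is a sentence.

sentence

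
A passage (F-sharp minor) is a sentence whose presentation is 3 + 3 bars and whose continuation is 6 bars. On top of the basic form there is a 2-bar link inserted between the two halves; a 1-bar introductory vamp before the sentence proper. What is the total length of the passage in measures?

Basic sentence: 3 + 3 + 6 = 12 bars.
12 (basic form) + 2 (link) + 1 (introduction) = 15.

15 measures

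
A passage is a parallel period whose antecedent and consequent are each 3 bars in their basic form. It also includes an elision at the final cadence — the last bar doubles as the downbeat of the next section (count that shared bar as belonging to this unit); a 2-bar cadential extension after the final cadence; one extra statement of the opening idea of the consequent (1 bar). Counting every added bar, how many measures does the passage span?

Basic parallel period: 3 + 3 = 6 bars.
6 (basic form) + 2 (cadential extension) + 1 (extra statement) = 9.
The elision shares a bar with the next section but does not change this unit's count.

9 measures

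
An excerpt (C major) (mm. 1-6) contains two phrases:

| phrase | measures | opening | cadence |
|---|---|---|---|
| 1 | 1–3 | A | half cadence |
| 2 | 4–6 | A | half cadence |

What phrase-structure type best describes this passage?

repeated phrase

Both phrases have the same opening (A) and the same cadence (half cadence): the second is a restatement, not a consequent, so this is a repeated phrase rather than a period.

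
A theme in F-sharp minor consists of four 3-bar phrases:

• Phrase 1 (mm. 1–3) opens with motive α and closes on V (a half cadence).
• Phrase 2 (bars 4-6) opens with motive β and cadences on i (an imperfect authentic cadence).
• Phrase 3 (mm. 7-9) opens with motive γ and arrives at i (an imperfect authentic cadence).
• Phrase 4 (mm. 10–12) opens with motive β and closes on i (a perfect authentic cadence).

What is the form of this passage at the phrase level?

Four phrases in two halves: the first half (bars 1–6) ends with an imperfect authentic cadence, the second (bars 7–12) with a perfect authentic cadence — a large antecedent–consequent pair, i.e. a double period.
Phrase 3 begins with different material from phrase 1, making it contrasting.

contrasting double period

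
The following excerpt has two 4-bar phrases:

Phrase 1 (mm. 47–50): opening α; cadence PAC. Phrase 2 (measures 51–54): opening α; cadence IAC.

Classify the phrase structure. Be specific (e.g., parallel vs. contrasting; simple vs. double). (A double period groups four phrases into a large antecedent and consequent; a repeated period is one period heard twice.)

phrase group

The second phrase closes with an imperfect authentic cadence, which is not stronger than the first phrase's perfect authentic cadence; without a weak→strong cadential pair there is no antecedent–consequent relationship, so this is a phrase group rather than a period.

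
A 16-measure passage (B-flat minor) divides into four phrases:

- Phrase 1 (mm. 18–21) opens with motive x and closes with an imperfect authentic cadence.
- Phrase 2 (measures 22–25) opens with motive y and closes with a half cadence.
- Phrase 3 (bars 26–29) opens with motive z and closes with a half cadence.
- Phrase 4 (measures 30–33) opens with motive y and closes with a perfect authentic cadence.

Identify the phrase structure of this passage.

contrasting double period

Four phrases in two halves: the first half (measures 18-25) ends with a half cadence, the second (mm. 26–33) with a perfect authentic cadence — a large antecedent–consequent pair, i.e. a double period.
Phrase 3 begins with different material from phrase 1, making it contrasting.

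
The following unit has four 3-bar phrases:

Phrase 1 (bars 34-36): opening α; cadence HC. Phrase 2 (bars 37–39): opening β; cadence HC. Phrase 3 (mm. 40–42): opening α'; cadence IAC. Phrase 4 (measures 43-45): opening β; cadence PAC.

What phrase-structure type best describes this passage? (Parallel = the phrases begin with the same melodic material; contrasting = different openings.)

Four phrases in two halves: the first half (mm. 34–39) ends with a half cadence, the second (mm. 40–45) with a perfect authentic cadence — a large antecedent–consequent pair, i.e. a double period.
Phrase 3 begins with the same material as phrase 1, making it parallel.

parallel double period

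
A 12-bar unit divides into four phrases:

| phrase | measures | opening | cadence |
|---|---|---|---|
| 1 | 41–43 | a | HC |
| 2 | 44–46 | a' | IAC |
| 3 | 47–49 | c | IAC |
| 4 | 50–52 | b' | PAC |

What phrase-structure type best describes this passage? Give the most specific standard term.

contrasting double period

Four phrases in two halves: the first half (measures 41–46) ends with an imperfect authentic cadence, the second (mm. 47-52) with a perfect authentic cadence — a large antecedent–consequent pair, i.e. a double period.
Phrase 3 begins with different material from phrase 1, making it contrasting.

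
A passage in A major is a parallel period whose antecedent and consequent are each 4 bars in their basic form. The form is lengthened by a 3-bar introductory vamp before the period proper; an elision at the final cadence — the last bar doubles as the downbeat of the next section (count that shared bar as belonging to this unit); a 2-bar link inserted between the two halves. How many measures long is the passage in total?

Basic parallel period: 4 + 4 = 8 bars.
8 (basic form) + 3 (introduction) + 2 (link) = 13.
The elision shares a bar with the next section but does not change this unit's count.

13 measures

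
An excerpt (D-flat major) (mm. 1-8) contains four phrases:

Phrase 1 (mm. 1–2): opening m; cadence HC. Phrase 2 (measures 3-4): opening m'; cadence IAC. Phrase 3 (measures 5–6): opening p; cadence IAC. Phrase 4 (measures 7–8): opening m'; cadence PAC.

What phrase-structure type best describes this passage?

contrasting double period

Four phrases in two halves: the first half (bars 1-4) ends with an imperfect authentic cadence, the second (measures 5-8) with a perfect authentic cadence — a large antecedent–consequent pair, i.e. a double period.
Phrase 3 begins with different material from phrase 1, making it contrasting.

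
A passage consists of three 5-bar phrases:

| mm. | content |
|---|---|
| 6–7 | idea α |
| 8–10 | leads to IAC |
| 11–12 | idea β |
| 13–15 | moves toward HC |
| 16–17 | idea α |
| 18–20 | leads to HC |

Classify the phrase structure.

phrase group

The final phrase closes with a half cadence, which is not stronger than the preceding half cadence; the 3 phrases lack an overall antecedent–consequent design and so form a phrase group.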